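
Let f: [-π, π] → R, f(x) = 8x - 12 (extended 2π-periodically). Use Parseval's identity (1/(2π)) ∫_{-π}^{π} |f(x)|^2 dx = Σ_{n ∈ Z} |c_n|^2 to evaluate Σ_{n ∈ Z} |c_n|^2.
Σ |c_n|^2 = 64π^2/3 + 144

Expand and integrate term by term over [-π, π]:
  ∫ (8x)^2 dx = 64·(2π^3/3); ∫ 2·8·(-12)·x dx = 0 (odd integrand); ∫ (-12)^2 dx = 144·2π.
So (1/(2π)) ∫_{-π}^{π} (8x - 12)^2 dx = 64π^2/3 + 144 = 64π^2/3 + 144.
Parseval ⇒ Σ |c_n|^2 = 64π^2/3 + 144.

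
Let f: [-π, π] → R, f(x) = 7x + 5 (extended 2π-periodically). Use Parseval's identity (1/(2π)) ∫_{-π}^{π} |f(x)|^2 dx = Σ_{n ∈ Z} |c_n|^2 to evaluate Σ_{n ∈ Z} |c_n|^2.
Σ |c_n|^2 = 49π^2/3 + 25

Expand and integrate term by term over [-π, π]:
  ∫ (7x)^2 dx = 49·(2π^3/3); ∫ 2·7·(5)·x dx = 0 (odd integrand); ∫ 5^2 dx = 25·2π.
So (1/(2π)) ∫_{-π}^{π} (7x + 5)^2 dx = 49π^2/3 + 25 = 49π^2/3 + 25.
Parseval ⇒ Σ |c_n|^2 = 49π^2/3 + 25.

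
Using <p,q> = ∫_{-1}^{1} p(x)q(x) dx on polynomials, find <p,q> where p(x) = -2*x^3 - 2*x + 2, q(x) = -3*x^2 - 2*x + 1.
<p,q> = 64/15

Expand the product: p(x)·q(x) = 6*x^5 + 4*x^4 + 4*x^3 - 2*x^2 - 6*x + 2.
∫_{-1}^{1} of each monomial x^k gives [2/(k+1) if k even, 0 if k odd]. Integrating term-by-term (or equivalently evaluating the antiderivative F(x) = x^6 + 4*x^5/5 + x^4 - 2*x^3/3 - 3*x^2 + 2*x at the endpoints):
  F(1) − F(−1) = 17/15 − (-47/15) = 64/15.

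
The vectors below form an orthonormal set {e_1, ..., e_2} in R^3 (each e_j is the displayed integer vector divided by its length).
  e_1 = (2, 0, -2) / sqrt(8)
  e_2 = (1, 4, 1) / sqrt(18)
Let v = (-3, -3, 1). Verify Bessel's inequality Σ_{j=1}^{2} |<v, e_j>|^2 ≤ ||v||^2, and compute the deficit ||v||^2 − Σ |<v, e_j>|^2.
Σ |<v, e_j>|^2 = 170/9; ||v||^2 = 19; deficit = 1/9

Write each e_j = u_j / sqrt(<u_j, u_j>) where u_j is the displayed integer vector. Then <v, e_j> = <v, u_j> / sqrt(<u_j, u_j>), so |<v, e_j>|^2 = <v, u_j>^2 / <u_j, u_j>.
Coefficients: <v, e_1> = -8/sqrt(8), <v, e_2> = -14/sqrt(18).
Square and sum: Σ |<v, e_j>|^2 = 170/9.
Compute ||v||^2 = v·v = 19.
Deficit = 19 − 170/9 = 1/9 ≥ 0, confirming Bessel's inequality. (The deficit equals ||v − Σ <v,e_j> e_j||^2, the squared distance from v to span{e_j}.)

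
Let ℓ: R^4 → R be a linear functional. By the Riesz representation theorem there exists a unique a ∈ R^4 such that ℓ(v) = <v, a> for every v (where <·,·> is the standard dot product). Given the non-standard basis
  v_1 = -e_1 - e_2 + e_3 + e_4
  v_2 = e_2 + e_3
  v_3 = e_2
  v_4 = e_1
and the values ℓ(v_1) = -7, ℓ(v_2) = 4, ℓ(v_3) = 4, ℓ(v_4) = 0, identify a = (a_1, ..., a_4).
a = (0, 4, 0, -3)

Write a = (a_1, ..., a_4) in the standard basis. For each basis vector v_i, ℓ(v_i) = <v_i, a> is a linear equation in the a_j's. Collect the n equations into a matrix system V a = ℓ, where row i of V is v_i (expressed in the standard basis). Since V is invertible (lower-triangular with 1s on the diagonal, up to permutation), solve by back-substitution:
  V =
[[-1, -1, 1, 1],
 [0, 1, 1, 0],
 [0, 1, 0, 0],
 [1, 0, 0, 0]]
  V a = (-7, 4, 4, 0)
Solving gives a = (0, 4, 0, -3).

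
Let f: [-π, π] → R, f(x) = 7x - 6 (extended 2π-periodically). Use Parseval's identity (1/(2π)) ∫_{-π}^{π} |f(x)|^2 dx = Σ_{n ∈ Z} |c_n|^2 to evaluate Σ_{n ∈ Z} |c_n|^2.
Σ |c_n|^2 = 49π^2/3 + 36

Expand and integrate term by term over [-π, π]:
  ∫ (7x)^2 dx = 49·(2π^3/3); ∫ 2·7·(-6)·x dx = 0 (odd integrand); ∫ (-6)^2 dx = 36·2π.
So (1/(2π)) ∫_{-π}^{π} (7x - 6)^2 dx = 49π^2/3 + 36 = 49π^2/3 + 36.
Parseval ⇒ Σ |c_n|^2 = 49π^2/3 + 36.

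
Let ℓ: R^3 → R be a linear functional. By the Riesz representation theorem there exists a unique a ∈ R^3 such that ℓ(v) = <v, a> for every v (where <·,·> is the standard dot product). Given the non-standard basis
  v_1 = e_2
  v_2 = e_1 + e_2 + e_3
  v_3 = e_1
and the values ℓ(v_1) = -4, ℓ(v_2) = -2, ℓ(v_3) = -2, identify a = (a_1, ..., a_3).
a = (-2, -4, 4)

Write a = (a_1, ..., a_3) in the standard basis. For each basis vector v_i, ℓ(v_i) = <v_i, a> is a linear equation in the a_j's. Collect the n equations into a matrix system V a = ℓ, where row i of V is v_i (expressed in the standard basis). Since V is invertible (lower-triangular with 1s on the diagonal, up to permutation), solve by back-substitution:
  V =
[[0, 1, 0],
 [1, 1, 1],
 [1, 0, 0]]
  V a = (-4, -2, -2)
Solving gives a = (-2, -4, 4).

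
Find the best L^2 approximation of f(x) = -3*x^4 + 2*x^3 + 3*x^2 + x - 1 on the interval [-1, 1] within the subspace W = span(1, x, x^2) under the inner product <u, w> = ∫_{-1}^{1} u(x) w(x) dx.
g(x) = 3*x^2/7 + 11*x/5 - 26/35

The best approximation g ∈ W is the orthogonal projection of f onto W. Writing g = a_0 + a_1 x + a_2 x^2, the coefficients solve the normal equations G · a = b where
  G_{ij} = <φ_i, φ_j> and b_i = <f, φ_i>, with φ_0 = 1, φ_1 = x, φ_2 = x^2.
G =
  [2, 0, 2/3]
  [0, 2/3, 0]
  [2/3, 0, 2/5],
b = (-6/5, 22/15, -34/105).
Solving gives a_0 = -26/35, a_1 = 11/5, a_2 = 3/7, so
  g(x) = 3*x^2/7 + 11*x/5 - 26/35.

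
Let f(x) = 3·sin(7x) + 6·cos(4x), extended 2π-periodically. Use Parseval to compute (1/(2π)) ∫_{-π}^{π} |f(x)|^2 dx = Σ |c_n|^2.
Σ |c_n|^2 = 45/2

Expand |f|^2 and use orthogonality of {sin(nx), cos(mx)} on [-π, π]:
  ∫_{-π}^{π} sin(nx)^2 dx = π, ∫ cos(mx)^2 dx = π, and cross terms integrate to 0.
So ∫_{-π}^{π} f(x)^2 dx = 3^2 · π + 6^2 · π = (9 + 36)π.
Divide by 2π: (9 + 36)/2 = 45/2.
By Parseval, this equals Σ |c_n|^2.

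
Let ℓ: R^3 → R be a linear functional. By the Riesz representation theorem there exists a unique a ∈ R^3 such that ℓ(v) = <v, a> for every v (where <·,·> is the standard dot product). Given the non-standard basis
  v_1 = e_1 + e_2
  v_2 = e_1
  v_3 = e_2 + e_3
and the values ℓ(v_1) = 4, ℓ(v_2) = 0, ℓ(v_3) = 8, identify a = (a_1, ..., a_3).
a = (0, 4, 4)

Write a = (a_1, ..., a_3) in the standard basis. For each basis vector v_i, ℓ(v_i) = <v_i, a> is a linear equation in the a_j's. Collect the n equations into a matrix system V a = ℓ, where row i of V is v_i (expressed in the standard basis). Since V is invertible (lower-triangular with 1s on the diagonal, up to permutation), solve by back-substitution:
  V =
[[1, 1, 0],
 [1, 0, 0],
 [0, 1, 1]]
  V a = (4, 0, 8)
Solving gives a = (0, 4, 4).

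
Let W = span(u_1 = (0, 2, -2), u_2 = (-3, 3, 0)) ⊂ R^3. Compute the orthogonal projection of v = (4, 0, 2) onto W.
proj_W(v) = (2, -2, 0)

Set up U = [u_1 | ... | u_2] ∈ R^(3×2). The projector onto W = col(U) is P = U (U^T U)^(-1) U^T.
Compute U^T U =
  [8, 6]
  [6, 18],
and U^T v = (-4, -12).
Solve U^T U · c = U^T v for the coefficients: c = (0, -2/3). The projection is proj_W(v) = U c.
Check: (v - proj_W(v)) · u_1 = 0  (should be 0).
Check: (v - proj_W(v)) · u_2 = 0  (should be 0).
Result: proj_W(v) = (2, -2, 0).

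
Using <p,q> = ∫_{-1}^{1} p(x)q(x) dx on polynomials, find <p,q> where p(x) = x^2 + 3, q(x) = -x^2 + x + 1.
<p,q> = 64/15

Expand the product: p(x)·q(x) = -x^4 + x^3 - 2*x^2 + 3*x + 3.
∫_{-1}^{1} of each monomial x^k gives [2/(k+1) if k even, 0 if k odd]. Integrating term-by-term (or equivalently evaluating the antiderivative F(x) = -x^5/5 + x^4/4 - 2*x^3/3 + 3*x^2/2 + 3*x at the endpoints):
  F(1) − F(−1) = 233/60 − (-23/60) = 64/15.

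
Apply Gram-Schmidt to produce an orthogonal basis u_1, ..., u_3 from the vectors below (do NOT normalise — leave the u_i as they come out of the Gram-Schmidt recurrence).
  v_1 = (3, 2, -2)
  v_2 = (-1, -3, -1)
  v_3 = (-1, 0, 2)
Orthogonal basis:
  u_1 = (3, 2, -2)
  u_2 = (4/17, -37/17, -31/17)
  u_3 = (8/23, -5/23, 7/23)

Apply the Gram-Schmidt recurrence
  u_1 = v_1
  u_i = v_i − Σ_{j<i} ((v_i · u_j) / (u_j · u_j)) · u_j.

Step by step this gives:
  u_1 = (3, 2, -2)
  u_2 = (4/17, -37/17, -31/17)
  u_3 = (8/23, -5/23, 7/23)

Orthogonality check:
  u_2 · u_1 = 0 (should be 0)
  u_3 · u_1 = 0 (should be 0)
  u_3 · u_2 = 0 (should be 0)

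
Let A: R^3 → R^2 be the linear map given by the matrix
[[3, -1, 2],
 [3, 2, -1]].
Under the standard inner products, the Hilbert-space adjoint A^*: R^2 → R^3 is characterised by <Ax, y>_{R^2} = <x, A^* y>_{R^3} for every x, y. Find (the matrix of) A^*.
A^* = A^T =
[[3, 3],
 [-1, 2],
 [2, -1]]

For real matrices with standard dot products, the defining identity <Ax, y> = <x, A^* y> gives (Ax)^T y = x^T (A^*) y, i.e. x^T A^T y = x^T (A^*) y. Since this holds for all x, y, we must have A^* = A^T. Therefore
A^* =
[[3, 3],
 [-1, 2],
 [2, -1]].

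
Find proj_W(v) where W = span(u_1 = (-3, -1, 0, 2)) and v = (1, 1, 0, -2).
proj_W(v) = (12/7, 4/7, 0, -8/7)

Set up U = [u_1 | ... | u_1] ∈ R^(4×1). The projector onto W = col(U) is P = U (U^T U)^(-1) U^T.
Compute U^T U =
  [14],
and U^T v = (-8).
Solve U^T U · c = U^T v for the coefficients: c = (-4/7). The projection is proj_W(v) = U c.
Check: (v - proj_W(v)) · u_1 = 0  (should be 0).
Result: proj_W(v) = (12/7, 4/7, 0, -8/7).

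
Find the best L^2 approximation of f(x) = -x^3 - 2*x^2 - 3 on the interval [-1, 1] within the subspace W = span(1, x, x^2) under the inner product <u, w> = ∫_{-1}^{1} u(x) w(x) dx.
g(x) = -2*x^2 - 3*x/5 - 3

The best approximation g ∈ W is the orthogonal projection of f onto W. Writing g = a_0 + a_1 x + a_2 x^2, the coefficients solve the normal equations G · a = b where
  G_{ij} = <φ_i, φ_j> and b_i = <f, φ_i>, with φ_0 = 1, φ_1 = x, φ_2 = x^2.
G =
  [2, 0, 2/3]
  [0, 2/3, 0]
  [2/3, 0, 2/5],
b = (-22/3, -2/5, -14/5).
Solving gives a_0 = -3, a_1 = -3/5, a_2 = -2, so
  g(x) = -2*x^2 - 3*x/5 - 3.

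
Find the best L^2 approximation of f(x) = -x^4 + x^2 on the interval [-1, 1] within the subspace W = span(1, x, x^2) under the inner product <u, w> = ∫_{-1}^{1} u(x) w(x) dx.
g(x) = x^2/7 + 3/35

The best approximation g ∈ W is the orthogonal projection of f onto W. Writing g = a_0 + a_1 x + a_2 x^2, the coefficients solve the normal equations G · a = b where
  G_{ij} = <φ_i, φ_j> and b_i = <f, φ_i>, with φ_0 = 1, φ_1 = x, φ_2 = x^2.
G =
  [2, 0, 2/3]
  [0, 2/3, 0]
  [2/3, 0, 2/5],
b = (4/15, 0, 4/35).
Solving gives a_0 = 3/35, a_1 = 0, a_2 = 1/7, so
  g(x) = x^2/7 + 3/35.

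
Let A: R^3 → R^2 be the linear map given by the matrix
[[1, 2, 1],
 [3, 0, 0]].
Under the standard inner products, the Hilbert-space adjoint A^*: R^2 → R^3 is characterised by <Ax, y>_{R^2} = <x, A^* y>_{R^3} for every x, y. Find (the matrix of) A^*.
A^* = A^T =
[[1, 3],
 [2, 0],
 [1, 0]]

For real matrices with standard dot products, the defining identity <Ax, y> = <x, A^* y> gives (Ax)^T y = x^T (A^*) y, i.e. x^T A^T y = x^T (A^*) y. Since this holds for all x, y, we must have A^* = A^T. Therefore
A^* =
[[1, 3],
 [2, 0],
 [1, 0]].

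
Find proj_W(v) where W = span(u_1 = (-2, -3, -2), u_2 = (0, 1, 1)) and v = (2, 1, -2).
proj_W(v) = (22/9, 1/9, -10/9)

Set up U = [u_1 | ... | u_2] ∈ R^(3×2). The projector onto W = col(U) is P = U (U^T U)^(-1) U^T.
Compute U^T U =
  [17, -5]
  [-5, 2],
and U^T v = (-3, -1).
Solve U^T U · c = U^T v for the coefficients: c = (-11/9, -32/9). The projection is proj_W(v) = U c.
Check: (v - proj_W(v)) · u_1 = 0  (should be 0).
Check: (v - proj_W(v)) · u_2 = 0  (should be 0).
Result: proj_W(v) = (22/9, 1/9, -10/9).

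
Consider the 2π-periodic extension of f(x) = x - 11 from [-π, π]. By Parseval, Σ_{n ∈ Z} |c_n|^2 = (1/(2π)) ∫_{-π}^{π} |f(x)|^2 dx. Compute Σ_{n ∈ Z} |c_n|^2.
Σ |c_n|^2 = π^2/3 + 121

Expand and integrate term by term over [-π, π]:
  ∫ (x)^2 dx = 1·(2π^3/3); ∫ 2·1·(-11)·x dx = 0 (odd integrand); ∫ (-11)^2 dx = 121·2π.
So (1/(2π)) ∫_{-π}^{π} (x - 11)^2 dx = 1π^2/3 + 121 = π^2/3 + 121.
Parseval ⇒ Σ |c_n|^2 = π^2/3 + 121.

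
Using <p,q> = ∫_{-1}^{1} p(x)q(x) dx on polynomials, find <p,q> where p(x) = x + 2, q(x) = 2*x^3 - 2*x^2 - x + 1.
<p,q> = 22/15

Expand the product: p(x)·q(x) = 2*x^4 + 2*x^3 - 5*x^2 - x + 2.
∫_{-1}^{1} of each monomial x^k gives [2/(k+1) if k even, 0 if k odd]. Integrating term-by-term (or equivalently evaluating the antiderivative F(x) = 2*x^5/5 + x^4/2 - 5*x^3/3 - x^2/2 + 2*x at the endpoints):
  F(1) − F(−1) = 11/15 − (-11/15) = 22/15.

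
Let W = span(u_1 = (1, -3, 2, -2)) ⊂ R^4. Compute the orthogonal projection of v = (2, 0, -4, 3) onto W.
proj_W(v) = (-2/3, 2, -4/3, 4/3)

Set up U = [u_1 | ... | u_1] ∈ R^(4×1). The projector onto W = col(U) is P = U (U^T U)^(-1) U^T.
Compute U^T U =
  [18],
and U^T v = (-12).
Solve U^T U · c = U^T v for the coefficients: c = (-2/3). The projection is proj_W(v) = U c.
Check: (v - proj_W(v)) · u_1 = 0  (should be 0).
Result: proj_W(v) = (-2/3, 2, -4/3, 4/3).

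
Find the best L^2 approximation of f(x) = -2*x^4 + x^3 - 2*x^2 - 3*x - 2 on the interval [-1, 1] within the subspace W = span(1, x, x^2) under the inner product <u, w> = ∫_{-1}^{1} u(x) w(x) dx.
g(x) = -26*x^2/7 - 12*x/5 - 64/35

The best approximation g ∈ W is the orthogonal projection of f onto W. Writing g = a_0 + a_1 x + a_2 x^2, the coefficients solve the normal equations G · a = b where
  G_{ij} = <φ_i, φ_j> and b_i = <f, φ_i>, with φ_0 = 1, φ_1 = x, φ_2 = x^2.
G =
  [2, 0, 2/3]
  [0, 2/3, 0]
  [2/3, 0, 2/5],
b = (-92/15, -8/5, -284/105).
Solving gives a_0 = -64/35, a_1 = -12/5, a_2 = -26/7, so
  g(x) = -26*x^2/7 - 12*x/5 - 64/35.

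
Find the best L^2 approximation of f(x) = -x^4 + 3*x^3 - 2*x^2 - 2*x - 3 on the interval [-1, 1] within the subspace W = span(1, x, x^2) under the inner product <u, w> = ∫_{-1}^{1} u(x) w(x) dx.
g(x) = -20*x^2/7 - x/5 - 102/35

The best approximation g ∈ W is the orthogonal projection of f onto W. Writing g = a_0 + a_1 x + a_2 x^2, the coefficients solve the normal equations G · a = b where
  G_{ij} = <φ_i, φ_j> and b_i = <f, φ_i>, with φ_0 = 1, φ_1 = x, φ_2 = x^2.
G =
  [2, 0, 2/3]
  [0, 2/3, 0]
  [2/3, 0, 2/5],
b = (-116/15, -2/15, -108/35).
Solving gives a_0 = -102/35, a_1 = -1/5, a_2 = -20/7, so
  g(x) = -20*x^2/7 - x/5 - 102/35.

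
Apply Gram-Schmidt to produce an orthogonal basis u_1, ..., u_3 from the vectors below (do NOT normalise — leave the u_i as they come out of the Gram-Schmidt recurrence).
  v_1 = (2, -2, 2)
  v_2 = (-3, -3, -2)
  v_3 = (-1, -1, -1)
Orthogonal basis:
  u_1 = (2, -2, 2)
  u_2 = (-7/3, -11/3, -4/3)
  u_3 = (5/31, -1/31, -6/31)

Apply the Gram-Schmidt recurrence
  u_1 = v_1
  u_i = v_i − Σ_{j<i} ((v_i · u_j) / (u_j · u_j)) · u_j.

Step by step this gives:
  u_1 = (2, -2, 2)
  u_2 = (-7/3, -11/3, -4/3)
  u_3 = (5/31, -1/31, -6/31)

Orthogonality check:
  u_2 · u_1 = 0 (should be 0)
  u_3 · u_1 = 0 (should be 0)
  u_3 · u_2 = 0 (should be 0)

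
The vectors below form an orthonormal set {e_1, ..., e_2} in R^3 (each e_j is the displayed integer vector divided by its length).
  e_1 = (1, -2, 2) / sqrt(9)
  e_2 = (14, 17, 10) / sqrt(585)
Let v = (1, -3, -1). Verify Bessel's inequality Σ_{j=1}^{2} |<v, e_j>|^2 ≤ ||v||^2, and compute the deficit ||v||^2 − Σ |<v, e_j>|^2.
Σ |<v, e_j>|^2 = 426/65; ||v||^2 = 11; deficit = 289/65

Write each e_j = u_j / sqrt(<u_j, u_j>) where u_j is the displayed integer vector. Then <v, e_j> = <v, u_j> / sqrt(<u_j, u_j>), so |<v, e_j>|^2 = <v, u_j>^2 / <u_j, u_j>.
Coefficients: <v, e_1> = 5/sqrt(9), <v, e_2> = -47/sqrt(585).
Square and sum: Σ |<v, e_j>|^2 = 426/65.
Compute ||v||^2 = v·v = 11.
Deficit = 11 − 426/65 = 289/65 ≥ 0, confirming Bessel's inequality. (The deficit equals ||v − Σ <v,e_j> e_j||^2, the squared distance from v to span{e_j}.)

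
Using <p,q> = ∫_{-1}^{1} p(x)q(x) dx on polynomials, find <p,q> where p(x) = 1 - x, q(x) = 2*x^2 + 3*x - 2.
<p,q> = -14/3

Expand the product: p(x)·q(x) = -2*x^3 - x^2 + 5*x - 2.
∫_{-1}^{1} of each monomial x^k gives [2/(k+1) if k even, 0 if k odd]. Integrating term-by-term (or equivalently evaluating the antiderivative F(x) = -x^4/2 - x^3/3 + 5*x^2/2 - 2*x at the endpoints):
  F(1) − F(−1) = -1/3 − (13/3) = -14/3.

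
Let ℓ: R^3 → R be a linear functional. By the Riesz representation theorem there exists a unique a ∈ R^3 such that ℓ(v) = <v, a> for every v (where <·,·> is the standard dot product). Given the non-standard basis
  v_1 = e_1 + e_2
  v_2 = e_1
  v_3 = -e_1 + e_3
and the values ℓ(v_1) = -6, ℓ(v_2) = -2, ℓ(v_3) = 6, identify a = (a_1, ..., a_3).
a = (-2, -4, 4)

Write a = (a_1, ..., a_3) in the standard basis. For each basis vector v_i, ℓ(v_i) = <v_i, a> is a linear equation in the a_j's. Collect the n equations into a matrix system V a = ℓ, where row i of V is v_i (expressed in the standard basis). Since V is invertible (lower-triangular with 1s on the diagonal, up to permutation), solve by back-substitution:
  V =
[[1, 1, 0],
 [1, 0, 0],
 [-1, 0, 1]]
  V a = (-6, -2, 6)
Solving gives a = (-2, -4, 4).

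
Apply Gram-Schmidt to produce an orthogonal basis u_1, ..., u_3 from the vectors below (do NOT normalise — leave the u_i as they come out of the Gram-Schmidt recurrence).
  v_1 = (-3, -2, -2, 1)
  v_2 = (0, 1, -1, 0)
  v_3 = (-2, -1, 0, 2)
Orthogonal basis:
  u_1 = (-3, -2, -2, 1)
  u_2 = (0, 1, -1, 0)
  u_3 = (-1/3, 11/18, 11/18, 13/9)

Apply the Gram-Schmidt recurrence
  u_1 = v_1
  u_i = v_i − Σ_{j<i} ((v_i · u_j) / (u_j · u_j)) · u_j.

Step by step this gives:
  u_1 = (-3, -2, -2, 1)
  u_2 = (0, 1, -1, 0)
  u_3 = (-1/3, 11/18, 11/18, 13/9)

Orthogonality check:
  u_2 · u_1 = 0 (should be 0)
  u_3 · u_1 = 0 (should be 0)
  u_3 · u_2 = 0 (should be 0)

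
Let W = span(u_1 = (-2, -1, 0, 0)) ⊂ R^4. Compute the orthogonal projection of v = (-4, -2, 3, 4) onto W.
proj_W(v) = (-4, -2, 0, 0)

Set up U = [u_1 | ... | u_1] ∈ R^(4×1). The projector onto W = col(U) is P = U (U^T U)^(-1) U^T.
Compute U^T U =
  [5],
and U^T v = (10).
Solve U^T U · c = U^T v for the coefficients: c = (2). The projection is proj_W(v) = U c.
Check: (v - proj_W(v)) · u_1 = 0  (should be 0).
Result: proj_W(v) = (-4, -2, 0, 0).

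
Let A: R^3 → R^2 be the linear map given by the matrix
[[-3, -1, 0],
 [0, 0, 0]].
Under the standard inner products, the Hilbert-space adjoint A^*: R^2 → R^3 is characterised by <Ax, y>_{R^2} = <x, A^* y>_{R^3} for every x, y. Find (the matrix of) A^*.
A^* = A^T =
[[-3, 0],
 [-1, 0],
 [0, 0]]

For real matrices with standard dot products, the defining identity <Ax, y> = <x, A^* y> gives (Ax)^T y = x^T (A^*) y, i.e. x^T A^T y = x^T (A^*) y. Since this holds for all x, y, we must have A^* = A^T. Therefore
A^* =
[[-3, 0],
 [-1, 0],
 [0, 0]].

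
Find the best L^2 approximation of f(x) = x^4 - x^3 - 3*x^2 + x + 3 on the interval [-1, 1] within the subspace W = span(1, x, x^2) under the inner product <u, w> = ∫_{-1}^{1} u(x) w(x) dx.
g(x) = -15*x^2/7 + 2*x/5 + 102/35

The best approximation g ∈ W is the orthogonal projection of f onto W. Writing g = a_0 + a_1 x + a_2 x^2, the coefficients solve the normal equations G · a = b where
  G_{ij} = <φ_i, φ_j> and b_i = <f, φ_i>, with φ_0 = 1, φ_1 = x, φ_2 = x^2.
G =
  [2, 0, 2/3]
  [0, 2/3, 0]
  [2/3, 0, 2/5],
b = (22/5, 4/15, 38/35).
Solving gives a_0 = 102/35, a_1 = 2/5, a_2 = -15/7, so
  g(x) = -15*x^2/7 + 2*x/5 + 102/35.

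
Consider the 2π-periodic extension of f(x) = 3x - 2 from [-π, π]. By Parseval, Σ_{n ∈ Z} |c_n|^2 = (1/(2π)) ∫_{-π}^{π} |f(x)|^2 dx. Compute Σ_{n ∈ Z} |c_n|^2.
Σ |c_n|^2 = 3π^2 + 4

Expand and integrate term by term over [-π, π]:
  ∫ (3x)^2 dx = 9·(2π^3/3); ∫ 2·3·(-2)·x dx = 0 (odd integrand); ∫ (-2)^2 dx = 4·2π.
So (1/(2π)) ∫_{-π}^{π} (3x - 2)^2 dx = 9π^2/3 + 4 = 3π^2 + 4.
Parseval ⇒ Σ |c_n|^2 = 3π^2 + 4.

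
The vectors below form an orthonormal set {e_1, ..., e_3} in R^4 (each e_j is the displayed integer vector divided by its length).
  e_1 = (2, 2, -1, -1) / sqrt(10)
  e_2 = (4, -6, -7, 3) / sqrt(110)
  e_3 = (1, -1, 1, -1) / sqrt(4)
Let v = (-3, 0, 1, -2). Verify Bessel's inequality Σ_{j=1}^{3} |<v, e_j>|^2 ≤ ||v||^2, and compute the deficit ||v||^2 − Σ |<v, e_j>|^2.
Σ |<v, e_j>|^2 = 90/11; ||v||^2 = 14; deficit = 64/11

Write each e_j = u_j / sqrt(<u_j, u_j>) where u_j is the displayed integer vector. Then <v, e_j> = <v, u_j> / sqrt(<u_j, u_j>), so |<v, e_j>|^2 = <v, u_j>^2 / <u_j, u_j>.
Coefficients: <v, e_1> = -5/sqrt(10), <v, e_2> = -25/sqrt(110), <v, e_3> = 0/sqrt(4).
Square and sum: Σ |<v, e_j>|^2 = 90/11.
Compute ||v||^2 = v·v = 14.
Deficit = 14 − 90/11 = 64/11 ≥ 0, confirming Bessel's inequality. (The deficit equals ||v − Σ <v,e_j> e_j||^2, the squared distance from v to span{e_j}.)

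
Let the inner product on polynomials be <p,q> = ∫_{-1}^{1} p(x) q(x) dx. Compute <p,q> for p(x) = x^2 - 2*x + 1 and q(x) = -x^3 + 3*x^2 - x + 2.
<p,q> = 32/3

Expand the product: p(x)·q(x) = -x^5 + 5*x^4 - 8*x^3 + 7*x^2 - 5*x + 2.
∫_{-1}^{1} of each monomial x^k gives [2/(k+1) if k even, 0 if k odd]. Integrating term-by-term (or equivalently evaluating the antiderivative F(x) = -x^6/6 + x^5 - 2*x^4 + 7*x^3/3 - 5*x^2/2 + 2*x at the endpoints):
  F(1) − F(−1) = 2/3 − (-10) = 32/3.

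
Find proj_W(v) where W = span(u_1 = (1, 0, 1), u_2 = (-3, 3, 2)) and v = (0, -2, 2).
proj_W(v) = (48/43, -6/43, 38/43)

Set up U = [u_1 | ... | u_2] ∈ R^(3×2). The projector onto W = col(U) is P = U (U^T U)^(-1) U^T.
Compute U^T U =
  [2, -1]
  [-1, 22],
and U^T v = (2, -2).
Solve U^T U · c = U^T v for the coefficients: c = (42/43, -2/43). The projection is proj_W(v) = U c.
Check: (v - proj_W(v)) · u_1 = 0  (should be 0).
Check: (v - proj_W(v)) · u_2 = 0  (should be 0).
Result: proj_W(v) = (48/43, -6/43, 38/43).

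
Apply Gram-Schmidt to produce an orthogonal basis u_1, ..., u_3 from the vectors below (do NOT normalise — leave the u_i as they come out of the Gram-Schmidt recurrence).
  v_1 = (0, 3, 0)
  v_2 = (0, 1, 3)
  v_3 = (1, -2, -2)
Orthogonal basis:
  u_1 = (0, 3, 0)
  u_2 = (0, 0, 3)
  u_3 = (1, 0, 0)

Apply the Gram-Schmidt recurrence
  u_1 = v_1
  u_i = v_i − Σ_{j<i} ((v_i · u_j) / (u_j · u_j)) · u_j.

Step by step this gives:
  u_1 = (0, 3, 0)
  u_2 = (0, 0, 3)
  u_3 = (1, 0, 0)

Orthogonality check:
  u_2 · u_1 = 0 (should be 0)
  u_3 · u_1 = 0 (should be 0)
  u_3 · u_2 = 0 (should be 0)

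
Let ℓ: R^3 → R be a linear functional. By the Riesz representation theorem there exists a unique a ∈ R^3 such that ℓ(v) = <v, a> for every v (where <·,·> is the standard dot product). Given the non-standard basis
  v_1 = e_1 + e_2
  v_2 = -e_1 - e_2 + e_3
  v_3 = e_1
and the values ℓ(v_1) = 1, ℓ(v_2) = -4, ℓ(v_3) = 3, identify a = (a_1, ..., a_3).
a = (3, -2, -3)

Write a = (a_1, ..., a_3) in the standard basis. For each basis vector v_i, ℓ(v_i) = <v_i, a> is a linear equation in the a_j's. Collect the n equations into a matrix system V a = ℓ, where row i of V is v_i (expressed in the standard basis). Since V is invertible (lower-triangular with 1s on the diagonal, up to permutation), solve by back-substitution:
  V =
[[1, 1, 0],
 [-1, -1, 1],
 [1, 0, 0]]
  V a = (1, -4, 3)
Solving gives a = (3, -2, -3).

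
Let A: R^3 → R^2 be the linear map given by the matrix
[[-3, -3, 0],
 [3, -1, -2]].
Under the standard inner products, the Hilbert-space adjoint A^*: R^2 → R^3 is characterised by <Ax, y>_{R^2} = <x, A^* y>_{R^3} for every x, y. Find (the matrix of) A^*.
A^* = A^T =
[[-3, 3],
 [-3, -1],
 [0, -2]]

For real matrices with standard dot products, the defining identity <Ax, y> = <x, A^* y> gives (Ax)^T y = x^T (A^*) y, i.e. x^T A^T y = x^T (A^*) y. Since this holds for all x, y, we must have A^* = A^T. Therefore
A^* =
[[-3, 3],
 [-3, -1],
 [0, -2]].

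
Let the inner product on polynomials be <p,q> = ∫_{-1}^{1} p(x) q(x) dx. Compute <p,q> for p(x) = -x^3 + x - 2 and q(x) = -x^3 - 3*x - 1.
<p,q> = 108/35

Expand the product: p(x)·q(x) = x^6 + 2*x^4 + 3*x^3 - 3*x^2 + 5*x + 2.
∫_{-1}^{1} of each monomial x^k gives [2/(k+1) if k even, 0 if k odd]. Integrating term-by-term (or equivalently evaluating the antiderivative F(x) = x^7/7 + 2*x^5/5 + 3*x^4/4 - x^3 + 5*x^2/2 + 2*x at the endpoints):
  F(1) − F(−1) = 671/140 − (239/140) = 108/35.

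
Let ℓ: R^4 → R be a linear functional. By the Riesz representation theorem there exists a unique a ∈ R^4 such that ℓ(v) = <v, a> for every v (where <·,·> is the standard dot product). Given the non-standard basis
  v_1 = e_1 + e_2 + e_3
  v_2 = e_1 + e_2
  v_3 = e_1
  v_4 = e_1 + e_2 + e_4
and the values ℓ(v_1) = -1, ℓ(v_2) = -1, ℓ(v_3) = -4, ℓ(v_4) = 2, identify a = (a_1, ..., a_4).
a = (-4, 3, 0, 3)

Write a = (a_1, ..., a_4) in the standard basis. For each basis vector v_i, ℓ(v_i) = <v_i, a> is a linear equation in the a_j's. Collect the n equations into a matrix system V a = ℓ, where row i of V is v_i (expressed in the standard basis). Since V is invertible (lower-triangular with 1s on the diagonal, up to permutation), solve by back-substitution:
  V =
[[1, 1, 1, 0],
 [1, 1, 0, 0],
 [1, 0, 0, 0],
 [1, 1, 0, 1]]
  V a = (-1, -1, -4, 2)
Solving gives a = (-4, 3, 0, 3).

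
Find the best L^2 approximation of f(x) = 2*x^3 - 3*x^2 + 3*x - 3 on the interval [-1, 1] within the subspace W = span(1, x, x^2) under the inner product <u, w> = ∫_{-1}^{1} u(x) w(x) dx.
g(x) = -3*x^2 + 21*x/5 - 3

The best approximation g ∈ W is the orthogonal projection of f onto W. Writing g = a_0 + a_1 x + a_2 x^2, the coefficients solve the normal equations G · a = b where
  G_{ij} = <φ_i, φ_j> and b_i = <f, φ_i>, with φ_0 = 1, φ_1 = x, φ_2 = x^2.
G =
  [2, 0, 2/3]
  [0, 2/3, 0]
  [2/3, 0, 2/5],
b = (-8, 14/5, -16/5).
Solving gives a_0 = -3, a_1 = 21/5, a_2 = -3, so
  g(x) = -3*x^2 + 21*x/5 - 3.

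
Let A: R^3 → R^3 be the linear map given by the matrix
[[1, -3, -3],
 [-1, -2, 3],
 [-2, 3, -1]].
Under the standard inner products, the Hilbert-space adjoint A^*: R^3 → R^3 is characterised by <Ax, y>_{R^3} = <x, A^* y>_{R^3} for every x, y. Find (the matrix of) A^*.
A^* = A^T =
[[1, -1, -2],
 [-3, -2, 3],
 [-3, 3, -1]]

For real matrices with standard dot products, the defining identity <Ax, y> = <x, A^* y> gives (Ax)^T y = x^T (A^*) y, i.e. x^T A^T y = x^T (A^*) y. Since this holds for all x, y, we must have A^* = A^T. Therefore
A^* =
[[1, -1, -2],
 [-3, -2, 3],
 [-3, 3, -1]].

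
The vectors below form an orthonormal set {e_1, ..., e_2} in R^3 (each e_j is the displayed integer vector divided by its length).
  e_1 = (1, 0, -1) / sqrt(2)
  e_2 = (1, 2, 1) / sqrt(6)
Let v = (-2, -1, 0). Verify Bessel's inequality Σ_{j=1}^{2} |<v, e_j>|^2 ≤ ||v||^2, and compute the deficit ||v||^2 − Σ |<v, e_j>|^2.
Σ |<v, e_j>|^2 = 14/3; ||v||^2 = 5; deficit = 1/3

Write each e_j = u_j / sqrt(<u_j, u_j>) where u_j is the displayed integer vector. Then <v, e_j> = <v, u_j> / sqrt(<u_j, u_j>), so |<v, e_j>|^2 = <v, u_j>^2 / <u_j, u_j>.
Coefficients: <v, e_1> = -2/sqrt(2), <v, e_2> = -4/sqrt(6).
Square and sum: Σ |<v, e_j>|^2 = 14/3.
Compute ||v||^2 = v·v = 5.
Deficit = 5 − 14/3 = 1/3 ≥ 0, confirming Bessel's inequality. (The deficit equals ||v − Σ <v,e_j> e_j||^2, the squared distance from v to span{e_j}.)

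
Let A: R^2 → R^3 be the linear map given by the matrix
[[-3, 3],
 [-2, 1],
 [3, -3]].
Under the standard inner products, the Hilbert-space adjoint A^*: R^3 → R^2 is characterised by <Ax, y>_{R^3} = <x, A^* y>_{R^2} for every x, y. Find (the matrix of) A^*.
A^* = A^T =
[[-3, -2, 3],
 [3, 1, -3]]

For real matrices with standard dot products, the defining identity <Ax, y> = <x, A^* y> gives (Ax)^T y = x^T (A^*) y, i.e. x^T A^T y = x^T (A^*) y. Since this holds for all x, y, we must have A^* = A^T. Therefore
A^* =
[[-3, -2, 3],
 [3, 1, -3]].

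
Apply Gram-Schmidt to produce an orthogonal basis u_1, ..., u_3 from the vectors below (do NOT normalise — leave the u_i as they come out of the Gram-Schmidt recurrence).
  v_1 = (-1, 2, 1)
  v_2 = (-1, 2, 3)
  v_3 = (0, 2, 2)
Orthogonal basis:
  u_1 = (-1, 2, 1)
  u_2 = (1/3, -2/3, 5/3)
  u_3 = (4/5, 2/5, 0)

Apply the Gram-Schmidt recurrence
  u_1 = v_1
  u_i = v_i − Σ_{j<i} ((v_i · u_j) / (u_j · u_j)) · u_j.

Step by step this gives:
  u_1 = (-1, 2, 1)
  u_2 = (1/3, -2/3, 5/3)
  u_3 = (4/5, 2/5, 0)

Orthogonality check:
  u_2 · u_1 = 0 (should be 0)
  u_3 · u_1 = 0 (should be 0)
  u_3 · u_2 = 0 (should be 0)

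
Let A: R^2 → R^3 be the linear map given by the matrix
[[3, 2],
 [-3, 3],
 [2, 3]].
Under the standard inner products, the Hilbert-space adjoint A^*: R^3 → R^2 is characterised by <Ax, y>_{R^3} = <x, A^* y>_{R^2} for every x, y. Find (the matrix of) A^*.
A^* = A^T =
[[3, -3, 2],
 [2, 3, 3]]

For real matrices with standard dot products, the defining identity <Ax, y> = <x, A^* y> gives (Ax)^T y = x^T (A^*) y, i.e. x^T A^T y = x^T (A^*) y. Since this holds for all x, y, we must have A^* = A^T. Therefore
A^* =
[[3, -3, 2],
 [2, 3, 3]].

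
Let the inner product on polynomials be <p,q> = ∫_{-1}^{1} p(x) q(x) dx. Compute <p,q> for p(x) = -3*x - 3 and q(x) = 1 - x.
<p,q> = -4

Expand the product: p(x)·q(x) = 3*x^2 - 3.
∫_{-1}^{1} of each monomial x^k gives [2/(k+1) if k even, 0 if k odd]. Integrating term-by-term (or equivalently evaluating the antiderivative F(x) = x^3 - 3*x at the endpoints):
  F(1) − F(−1) = -2 − (2) = -4.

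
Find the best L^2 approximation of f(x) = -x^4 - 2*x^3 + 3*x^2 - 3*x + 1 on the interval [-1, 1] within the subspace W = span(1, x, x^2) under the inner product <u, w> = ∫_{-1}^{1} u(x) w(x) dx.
g(x) = 15*x^2/7 - 21*x/5 + 38/35

The best approximation g ∈ W is the orthogonal projection of f onto W. Writing g = a_0 + a_1 x + a_2 x^2, the coefficients solve the normal equations G · a = b where
  G_{ij} = <φ_i, φ_j> and b_i = <f, φ_i>, with φ_0 = 1, φ_1 = x, φ_2 = x^2.
G =
  [2, 0, 2/3]
  [0, 2/3, 0]
  [2/3, 0, 2/5],
b = (18/5, -14/5, 166/105).
Solving gives a_0 = 38/35, a_1 = -21/5, a_2 = 15/7, so
  g(x) = 15*x^2/7 - 21*x/5 + 38/35.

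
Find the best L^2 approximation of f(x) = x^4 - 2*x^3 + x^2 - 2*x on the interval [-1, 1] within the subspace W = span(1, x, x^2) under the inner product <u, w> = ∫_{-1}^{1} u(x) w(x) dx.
g(x) = 13*x^2/7 - 16*x/5 - 3/35

The best approximation g ∈ W is the orthogonal projection of f onto W. Writing g = a_0 + a_1 x + a_2 x^2, the coefficients solve the normal equations G · a = b where
  G_{ij} = <φ_i, φ_j> and b_i = <f, φ_i>, with φ_0 = 1, φ_1 = x, φ_2 = x^2.
G =
  [2, 0, 2/3]
  [0, 2/3, 0]
  [2/3, 0, 2/5],
b = (16/15, -32/15, 24/35).
Solving gives a_0 = -3/35, a_1 = -16/5, a_2 = 13/7, so
  g(x) = 13*x^2/7 - 16*x/5 - 3/35.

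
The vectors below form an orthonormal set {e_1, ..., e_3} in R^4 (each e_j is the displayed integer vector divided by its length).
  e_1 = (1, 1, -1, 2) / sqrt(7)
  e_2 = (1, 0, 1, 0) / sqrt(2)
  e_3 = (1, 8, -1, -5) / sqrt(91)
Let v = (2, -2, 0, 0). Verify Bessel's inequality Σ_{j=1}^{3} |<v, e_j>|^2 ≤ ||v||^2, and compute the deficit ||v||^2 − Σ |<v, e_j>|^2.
Σ |<v, e_j>|^2 = 54/13; ||v||^2 = 8; deficit = 50/13

Write each e_j = u_j / sqrt(<u_j, u_j>) where u_j is the displayed integer vector. Then <v, e_j> = <v, u_j> / sqrt(<u_j, u_j>), so |<v, e_j>|^2 = <v, u_j>^2 / <u_j, u_j>.
Coefficients: <v, e_1> = 0/sqrt(7), <v, e_2> = 2/sqrt(2), <v, e_3> = -14/sqrt(91).
Square and sum: Σ |<v, e_j>|^2 = 54/13.
Compute ||v||^2 = v·v = 8.
Deficit = 8 − 54/13 = 50/13 ≥ 0, confirming Bessel's inequality. (The deficit equals ||v − Σ <v,e_j> e_j||^2, the squared distance from v to span{e_j}.)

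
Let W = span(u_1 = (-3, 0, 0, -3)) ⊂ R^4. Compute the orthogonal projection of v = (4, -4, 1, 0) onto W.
proj_W(v) = (2, 0, 0, 2)

Set up U = [u_1 | ... | u_1] ∈ R^(4×1). The projector onto W = col(U) is P = U (U^T U)^(-1) U^T.
Compute U^T U =
  [18],
and U^T v = (-12).
Solve U^T U · c = U^T v for the coefficients: c = (-2/3). The projection is proj_W(v) = U c.
Check: (v - proj_W(v)) · u_1 = 0  (should be 0).
Result: proj_W(v) = (2, 0, 0, 2).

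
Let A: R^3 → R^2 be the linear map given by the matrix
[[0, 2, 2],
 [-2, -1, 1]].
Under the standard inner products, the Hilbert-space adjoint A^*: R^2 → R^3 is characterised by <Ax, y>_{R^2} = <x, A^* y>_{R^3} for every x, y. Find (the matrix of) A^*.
A^* = A^T =
[[0, -2],
 [2, -1],
 [2, 1]]

For real matrices with standard dot products, the defining identity <Ax, y> = <x, A^* y> gives (Ax)^T y = x^T (A^*) y, i.e. x^T A^T y = x^T (A^*) y. Since this holds for all x, y, we must have A^* = A^T. Therefore
A^* =
[[0, -2],
 [2, -1],
 [2, 1]].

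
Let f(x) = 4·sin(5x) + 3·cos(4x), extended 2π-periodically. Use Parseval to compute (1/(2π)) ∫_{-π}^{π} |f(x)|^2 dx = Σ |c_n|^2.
Σ |c_n|^2 = 25/2

Expand |f|^2 and use orthogonality of {sin(nx), cos(mx)} on [-π, π]:
  ∫_{-π}^{π} sin(nx)^2 dx = π, ∫ cos(mx)^2 dx = π, and cross terms integrate to 0.
So ∫_{-π}^{π} f(x)^2 dx = 4^2 · π + 3^2 · π = (16 + 9)π.
Divide by 2π: (16 + 9)/2 = 25/2.
By Parseval, this equals Σ |c_n|^2.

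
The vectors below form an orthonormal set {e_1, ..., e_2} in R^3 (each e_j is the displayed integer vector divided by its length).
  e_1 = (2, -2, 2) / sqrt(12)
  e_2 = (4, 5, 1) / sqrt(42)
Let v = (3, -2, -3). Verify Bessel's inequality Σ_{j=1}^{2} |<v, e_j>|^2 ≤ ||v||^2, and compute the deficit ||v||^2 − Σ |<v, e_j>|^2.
Σ |<v, e_j>|^2 = 19/14; ||v||^2 = 22; deficit = 289/14

Write each e_j = u_j / sqrt(<u_j, u_j>) where u_j is the displayed integer vector. Then <v, e_j> = <v, u_j> / sqrt(<u_j, u_j>), so |<v, e_j>|^2 = <v, u_j>^2 / <u_j, u_j>.
Coefficients: <v, e_1> = 4/sqrt(12), <v, e_2> = -1/sqrt(42).
Square and sum: Σ |<v, e_j>|^2 = 19/14.
Compute ||v||^2 = v·v = 22.
Deficit = 22 − 19/14 = 289/14 ≥ 0, confirming Bessel's inequality. (The deficit equals ||v − Σ <v,e_j> e_j||^2, the squared distance from v to span{e_j}.)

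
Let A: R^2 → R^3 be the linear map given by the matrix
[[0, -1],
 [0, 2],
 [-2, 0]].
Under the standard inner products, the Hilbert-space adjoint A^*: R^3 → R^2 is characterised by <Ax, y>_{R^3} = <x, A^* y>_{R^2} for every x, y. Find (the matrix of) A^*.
A^* = A^T =
[[0, 0, -2],
 [-1, 2, 0]]

For real matrices with standard dot products, the defining identity <Ax, y> = <x, A^* y> gives (Ax)^T y = x^T (A^*) y, i.e. x^T A^T y = x^T (A^*) y. Since this holds for all x, y, we must have A^* = A^T. Therefore
A^* =
[[0, 0, -2],
 [-1, 2, 0]].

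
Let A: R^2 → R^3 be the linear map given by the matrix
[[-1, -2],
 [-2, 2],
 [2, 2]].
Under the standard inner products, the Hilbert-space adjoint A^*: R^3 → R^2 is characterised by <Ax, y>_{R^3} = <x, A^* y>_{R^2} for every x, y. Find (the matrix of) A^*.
A^* = A^T =
[[-1, -2, 2],
 [-2, 2, 2]]

For real matrices with standard dot products, the defining identity <Ax, y> = <x, A^* y> gives (Ax)^T y = x^T (A^*) y, i.e. x^T A^T y = x^T (A^*) y. Since this holds for all x, y, we must have A^* = A^T. Therefore
A^* =
[[-1, -2, 2],
 [-2, 2, 2]].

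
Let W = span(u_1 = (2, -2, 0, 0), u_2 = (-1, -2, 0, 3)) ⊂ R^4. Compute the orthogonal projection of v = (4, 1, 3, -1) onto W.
proj_W(v) = (8/3, -1/3, 0, -7/3)

Set up U = [u_1 | ... | u_2] ∈ R^(4×2). The projector onto W = col(U) is P = U (U^T U)^(-1) U^T.
Compute U^T U =
  [8, 2]
  [2, 14],
and U^T v = (6, -9).
Solve U^T U · c = U^T v for the coefficients: c = (17/18, -7/9). The projection is proj_W(v) = U c.
Check: (v - proj_W(v)) · u_1 = 0  (should be 0).
Check: (v - proj_W(v)) · u_2 = 0  (should be 0).
Result: proj_W(v) = (8/3, -1/3, 0, -7/3).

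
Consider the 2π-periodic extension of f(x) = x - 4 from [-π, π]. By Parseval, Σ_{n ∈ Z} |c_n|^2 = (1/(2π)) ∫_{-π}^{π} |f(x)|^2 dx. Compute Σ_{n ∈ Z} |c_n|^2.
Σ |c_n|^2 = π^2/3 + 16

Expand and integrate term by term over [-π, π]:
  ∫ (x)^2 dx = 1·(2π^3/3); ∫ 2·1·(-4)·x dx = 0 (odd integrand); ∫ (-4)^2 dx = 16·2π.
So (1/(2π)) ∫_{-π}^{π} (x - 4)^2 dx = 1π^2/3 + 16 = π^2/3 + 16.
Parseval ⇒ Σ |c_n|^2 = π^2/3 + 16.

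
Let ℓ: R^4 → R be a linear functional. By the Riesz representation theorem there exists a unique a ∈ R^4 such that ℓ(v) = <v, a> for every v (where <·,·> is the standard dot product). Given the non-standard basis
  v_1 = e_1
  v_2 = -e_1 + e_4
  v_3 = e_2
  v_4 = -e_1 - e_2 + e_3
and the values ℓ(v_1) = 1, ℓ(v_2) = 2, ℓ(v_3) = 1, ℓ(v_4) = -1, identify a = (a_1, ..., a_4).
a = (1, 1, 1, 3)

Write a = (a_1, ..., a_4) in the standard basis. For each basis vector v_i, ℓ(v_i) = <v_i, a> is a linear equation in the a_j's. Collect the n equations into a matrix system V a = ℓ, where row i of V is v_i (expressed in the standard basis). Since V is invertible (lower-triangular with 1s on the diagonal, up to permutation), solve by back-substitution:
  V =
[[1, 0, 0, 0],
 [-1, 0, 0, 1],
 [0, 1, 0, 0],
 [-1, -1, 1, 0]]
  V a = (1, 2, 1, -1)
Solving gives a = (1, 1, 1, 3).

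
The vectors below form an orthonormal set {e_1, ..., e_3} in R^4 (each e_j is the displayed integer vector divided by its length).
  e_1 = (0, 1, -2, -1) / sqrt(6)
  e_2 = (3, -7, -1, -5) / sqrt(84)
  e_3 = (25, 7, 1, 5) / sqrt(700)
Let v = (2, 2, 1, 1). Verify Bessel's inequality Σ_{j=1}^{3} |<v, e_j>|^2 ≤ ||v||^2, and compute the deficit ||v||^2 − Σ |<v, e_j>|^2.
Σ |<v, e_j>|^2 = 19/2; ||v||^2 = 10; deficit = 1/2

Write each e_j = u_j / sqrt(<u_j, u_j>) where u_j is the displayed integer vector. Then <v, e_j> = <v, u_j> / sqrt(<u_j, u_j>), so |<v, e_j>|^2 = <v, u_j>^2 / <u_j, u_j>.
Coefficients: <v, e_1> = -1/sqrt(6), <v, e_2> = -14/sqrt(84), <v, e_3> = 70/sqrt(700).
Square and sum: Σ |<v, e_j>|^2 = 19/2.
Compute ||v||^2 = v·v = 10.
Deficit = 10 − 19/2 = 1/2 ≥ 0, confirming Bessel's inequality. (The deficit equals ||v − Σ <v,e_j> e_j||^2, the squared distance from v to span{e_j}.)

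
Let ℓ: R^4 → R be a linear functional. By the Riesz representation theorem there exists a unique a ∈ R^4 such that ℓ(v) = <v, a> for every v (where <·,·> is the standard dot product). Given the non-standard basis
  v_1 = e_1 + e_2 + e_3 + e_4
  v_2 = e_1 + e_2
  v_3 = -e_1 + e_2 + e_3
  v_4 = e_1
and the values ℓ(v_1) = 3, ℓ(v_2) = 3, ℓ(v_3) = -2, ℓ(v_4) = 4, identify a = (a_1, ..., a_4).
a = (4, -1, 3, -3)

Write a = (a_1, ..., a_4) in the standard basis. For each basis vector v_i, ℓ(v_i) = <v_i, a> is a linear equation in the a_j's. Collect the n equations into a matrix system V a = ℓ, where row i of V is v_i (expressed in the standard basis). Since V is invertible (lower-triangular with 1s on the diagonal, up to permutation), solve by back-substitution:
  V =
[[1, 1, 1, 1],
 [1, 1, 0, 0],
 [-1, 1, 1, 0],
 [1, 0, 0, 0]]
  V a = (3, 3, -2, 4)
Solving gives a = (4, -1, 3, -3).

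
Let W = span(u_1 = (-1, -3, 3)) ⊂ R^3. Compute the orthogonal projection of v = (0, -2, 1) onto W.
proj_W(v) = (-9/19, -27/19, 27/19)

Set up U = [u_1 | ... | u_1] ∈ R^(3×1). The projector onto W = col(U) is P = U (U^T U)^(-1) U^T.
Compute U^T U =
  [19],
and U^T v = (9).
Solve U^T U · c = U^T v for the coefficients: c = (9/19). The projection is proj_W(v) = U c.
Check: (v - proj_W(v)) · u_1 = 0  (should be 0).
Result: proj_W(v) = (-9/19, -27/19, 27/19).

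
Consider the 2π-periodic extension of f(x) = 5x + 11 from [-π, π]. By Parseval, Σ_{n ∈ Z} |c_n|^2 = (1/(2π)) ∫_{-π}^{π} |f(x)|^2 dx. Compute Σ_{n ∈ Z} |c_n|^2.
Σ |c_n|^2 = 25π^2/3 + 121

Expand and integrate term by term over [-π, π]:
  ∫ (5x)^2 dx = 25·(2π^3/3); ∫ 2·5·(11)·x dx = 0 (odd integrand); ∫ 11^2 dx = 121·2π.
So (1/(2π)) ∫_{-π}^{π} (5x + 11)^2 dx = 25π^2/3 + 121 = 25π^2/3 + 121.
Parseval ⇒ Σ |c_n|^2 = 25π^2/3 + 121.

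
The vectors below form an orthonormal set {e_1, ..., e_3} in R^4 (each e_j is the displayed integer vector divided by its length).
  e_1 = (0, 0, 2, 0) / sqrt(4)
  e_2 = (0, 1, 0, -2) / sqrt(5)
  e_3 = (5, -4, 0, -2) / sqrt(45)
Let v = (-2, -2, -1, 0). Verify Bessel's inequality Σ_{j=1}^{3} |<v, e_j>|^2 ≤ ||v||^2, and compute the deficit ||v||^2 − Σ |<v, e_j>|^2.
Σ |<v, e_j>|^2 = 17/9; ||v||^2 = 9; deficit = 64/9

Write each e_j = u_j / sqrt(<u_j, u_j>) where u_j is the displayed integer vector. Then <v, e_j> = <v, u_j> / sqrt(<u_j, u_j>), so |<v, e_j>|^2 = <v, u_j>^2 / <u_j, u_j>.
Coefficients: <v, e_1> = -2/sqrt(4), <v, e_2> = -2/sqrt(5), <v, e_3> = -2/sqrt(45).
Square and sum: Σ |<v, e_j>|^2 = 17/9.
Compute ||v||^2 = v·v = 9.
Deficit = 9 − 17/9 = 64/9 ≥ 0, confirming Bessel's inequality. (The deficit equals ||v − Σ <v,e_j> e_j||^2, the squared distance from v to span{e_j}.)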